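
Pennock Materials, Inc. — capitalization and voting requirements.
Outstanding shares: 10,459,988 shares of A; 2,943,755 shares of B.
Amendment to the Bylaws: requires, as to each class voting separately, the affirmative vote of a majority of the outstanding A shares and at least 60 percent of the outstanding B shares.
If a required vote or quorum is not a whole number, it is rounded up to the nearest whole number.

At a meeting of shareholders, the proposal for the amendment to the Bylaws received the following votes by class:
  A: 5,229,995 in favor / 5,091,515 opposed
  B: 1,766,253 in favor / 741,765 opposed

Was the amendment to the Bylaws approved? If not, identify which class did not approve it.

A: a majority of 10459988 is 5229995; 5,229,995 required, 5,229,995 in favor — approved.
B: 3/5 of 2943755 = 1766253; 1,766,253 required, 1,766,253 in favor — approved.

Approved — every class gave the required vote.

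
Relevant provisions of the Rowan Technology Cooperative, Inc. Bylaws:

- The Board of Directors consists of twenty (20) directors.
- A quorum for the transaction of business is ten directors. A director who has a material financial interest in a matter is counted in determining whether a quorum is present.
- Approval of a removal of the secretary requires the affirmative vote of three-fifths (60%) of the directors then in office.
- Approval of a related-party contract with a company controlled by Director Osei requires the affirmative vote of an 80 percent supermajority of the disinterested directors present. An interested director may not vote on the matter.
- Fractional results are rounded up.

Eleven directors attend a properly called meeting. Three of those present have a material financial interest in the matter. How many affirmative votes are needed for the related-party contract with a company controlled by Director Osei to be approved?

7

The related-party contract with a company controlled by Director Osei requires four-fifths of the disinterested directors present (11 − 3 = 8).
4/5 of 8 = 6.40, rounded up to 7.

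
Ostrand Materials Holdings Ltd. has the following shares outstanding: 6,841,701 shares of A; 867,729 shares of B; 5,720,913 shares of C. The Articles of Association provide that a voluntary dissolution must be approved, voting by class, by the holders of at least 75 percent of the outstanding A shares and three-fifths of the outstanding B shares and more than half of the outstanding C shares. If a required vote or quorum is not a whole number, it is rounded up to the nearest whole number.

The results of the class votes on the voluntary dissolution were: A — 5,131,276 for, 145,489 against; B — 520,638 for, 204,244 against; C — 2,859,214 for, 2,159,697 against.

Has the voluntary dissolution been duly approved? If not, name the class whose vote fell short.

Not approved — the C shares did not give the required vote.

A: 3/4 of 6841701 = 5131275.75, rounded up to 5131276; 5,131,276 required, 5,131,276 in favor — approved.
B: 3/5 of 867729 = 520637.40, rounded up to 520638; 520,638 required, 520,638 in favor — approved.
C: a majority of 5720913 is 2860457; 2,860,457 required, 2,859,214 in favor — not approved.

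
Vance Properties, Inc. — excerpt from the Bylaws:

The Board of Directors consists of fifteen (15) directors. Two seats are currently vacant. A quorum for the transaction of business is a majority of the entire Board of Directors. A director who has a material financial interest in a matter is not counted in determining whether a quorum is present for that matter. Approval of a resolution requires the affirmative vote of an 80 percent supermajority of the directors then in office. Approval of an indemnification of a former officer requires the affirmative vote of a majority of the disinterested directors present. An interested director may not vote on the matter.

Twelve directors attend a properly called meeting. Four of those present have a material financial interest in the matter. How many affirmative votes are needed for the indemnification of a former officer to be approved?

The indemnification of a former officer requires a majority of the disinterested directors present (12 − 4 = 8).
A majority of 8 is 5.

5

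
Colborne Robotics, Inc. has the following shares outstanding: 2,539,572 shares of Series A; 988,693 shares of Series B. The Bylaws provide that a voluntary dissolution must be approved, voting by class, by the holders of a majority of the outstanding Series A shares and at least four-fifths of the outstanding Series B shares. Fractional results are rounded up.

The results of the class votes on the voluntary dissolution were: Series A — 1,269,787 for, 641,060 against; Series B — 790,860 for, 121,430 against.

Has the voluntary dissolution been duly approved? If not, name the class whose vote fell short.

Series A: a majority of 2539572 is 1269787; 1,269,787 required, 1,269,787 in favor — approved.
Series B: 4/5 of 988693 = 790954.40, rounded up to 790955; 790,955 required, 790,860 in favor — not approved.

Not approved — the Series B shares did not give the required vote.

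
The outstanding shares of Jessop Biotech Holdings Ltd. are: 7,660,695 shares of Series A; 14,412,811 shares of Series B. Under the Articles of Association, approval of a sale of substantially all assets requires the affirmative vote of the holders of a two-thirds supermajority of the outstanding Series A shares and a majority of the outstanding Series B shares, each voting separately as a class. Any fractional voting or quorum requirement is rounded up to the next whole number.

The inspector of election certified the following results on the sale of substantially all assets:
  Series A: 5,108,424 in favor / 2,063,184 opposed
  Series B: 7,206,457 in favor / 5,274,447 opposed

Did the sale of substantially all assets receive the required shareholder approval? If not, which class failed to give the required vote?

Approved — every class gave the required vote.

Series A: 2/3 of 7660695 = 5107130; 5,107,130 required, 5,108,424 in favor — approved.
Series B: a majority of 14412811 is 7206406; 7,206,406 required, 7,206,457 in favor — approved.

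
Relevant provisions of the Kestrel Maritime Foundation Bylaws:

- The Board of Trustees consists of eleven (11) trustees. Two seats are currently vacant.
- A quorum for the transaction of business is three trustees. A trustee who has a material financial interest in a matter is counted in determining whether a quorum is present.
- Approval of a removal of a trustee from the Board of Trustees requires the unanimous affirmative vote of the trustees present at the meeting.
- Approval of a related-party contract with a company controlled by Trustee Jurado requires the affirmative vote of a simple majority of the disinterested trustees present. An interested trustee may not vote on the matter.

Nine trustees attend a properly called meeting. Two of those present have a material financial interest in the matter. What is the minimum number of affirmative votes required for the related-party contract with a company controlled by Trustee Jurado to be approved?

The related-party contract with a company controlled by Trustee Jurado requires a majority of the disinterested trustees present (9 − 2 = 7).
A majority of 7 is 4.

4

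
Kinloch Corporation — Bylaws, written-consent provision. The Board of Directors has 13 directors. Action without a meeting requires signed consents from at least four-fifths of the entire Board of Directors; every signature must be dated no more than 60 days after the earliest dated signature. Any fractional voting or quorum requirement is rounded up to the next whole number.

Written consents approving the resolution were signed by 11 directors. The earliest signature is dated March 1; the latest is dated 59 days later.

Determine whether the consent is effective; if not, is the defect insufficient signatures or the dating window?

Signatures required: at least four-fifths of 13 — 4/5 of 13 = 10.40, rounded up to 11, so 11 needed; 11 signed. Sufficient.
Dating window: the latest signature is 59 days after the earliest; the limit is 60 days. Within the window.

Effective — both the signature and dating-window requirements are satisfied.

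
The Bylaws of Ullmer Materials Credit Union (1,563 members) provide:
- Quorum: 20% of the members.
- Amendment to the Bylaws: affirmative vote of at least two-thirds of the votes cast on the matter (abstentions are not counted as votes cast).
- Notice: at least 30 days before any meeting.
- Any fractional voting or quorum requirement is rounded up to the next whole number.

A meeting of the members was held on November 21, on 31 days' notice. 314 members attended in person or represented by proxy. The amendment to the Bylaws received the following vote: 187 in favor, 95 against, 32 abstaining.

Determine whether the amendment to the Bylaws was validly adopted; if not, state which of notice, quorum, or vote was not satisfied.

Notice: 31 days given; 30 required. Satisfied.
Quorum: 20% of 1,563 = 312.60, rounded up to 313; 314 present. Satisfied.
Vote: requires two-thirds of the votes cast (314 − 32 abstaining = 282); 2/3 of 282 = 188, so 188 needed; 187 in favor. Not satisfied.

Invalid — vote requirement not satisfied.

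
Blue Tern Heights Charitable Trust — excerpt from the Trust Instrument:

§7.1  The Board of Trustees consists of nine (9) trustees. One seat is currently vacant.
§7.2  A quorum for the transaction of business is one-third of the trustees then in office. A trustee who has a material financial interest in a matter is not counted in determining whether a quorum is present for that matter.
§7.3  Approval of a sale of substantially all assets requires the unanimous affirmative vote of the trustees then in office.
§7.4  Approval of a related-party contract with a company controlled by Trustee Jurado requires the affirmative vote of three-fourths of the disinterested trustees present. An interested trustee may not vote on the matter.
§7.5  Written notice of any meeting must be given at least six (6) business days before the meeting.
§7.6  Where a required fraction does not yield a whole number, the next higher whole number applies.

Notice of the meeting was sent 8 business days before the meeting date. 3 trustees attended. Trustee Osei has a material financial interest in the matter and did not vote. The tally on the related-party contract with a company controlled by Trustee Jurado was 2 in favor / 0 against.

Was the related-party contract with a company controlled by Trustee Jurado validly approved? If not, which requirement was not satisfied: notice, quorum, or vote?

Notice: 8 business days given; 6 required (8 ≥ 6). Satisfied.
Quorum: 3 present, but the 1 interested trustee does not count, leaving 2. Quorum is 3. Not satisfied.
Vote: the related-party contract with a company controlled by Trustee Jurado requires three-fourths of the disinterested trustees present (3 − 1 = 2). 3/4 of 2 = 1.50, rounded up to 2, so 2 affirmative votes are needed; 2 voted in favor. Satisfied. (Moot — without a quorum no business can be validly transacted.)

Invalid — quorum requirement not satisfied.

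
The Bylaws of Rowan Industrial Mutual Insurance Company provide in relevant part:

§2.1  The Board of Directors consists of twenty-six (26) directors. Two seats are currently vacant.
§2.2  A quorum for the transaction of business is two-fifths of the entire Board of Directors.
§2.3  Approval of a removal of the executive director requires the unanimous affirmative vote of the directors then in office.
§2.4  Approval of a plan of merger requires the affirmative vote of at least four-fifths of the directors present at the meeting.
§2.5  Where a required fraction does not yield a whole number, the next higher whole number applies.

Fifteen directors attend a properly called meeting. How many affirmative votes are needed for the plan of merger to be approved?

12

The plan of merger requires four-fifths of the directors present (15).
4/5 of 15 = 12.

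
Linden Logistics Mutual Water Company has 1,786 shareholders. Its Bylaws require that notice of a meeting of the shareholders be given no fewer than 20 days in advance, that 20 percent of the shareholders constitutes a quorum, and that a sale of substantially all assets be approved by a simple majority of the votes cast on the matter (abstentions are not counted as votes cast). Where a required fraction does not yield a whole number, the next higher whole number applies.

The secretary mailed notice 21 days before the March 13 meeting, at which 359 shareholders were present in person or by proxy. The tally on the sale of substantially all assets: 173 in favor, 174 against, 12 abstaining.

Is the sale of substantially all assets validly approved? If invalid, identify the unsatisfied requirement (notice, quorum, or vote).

Notice: 21 days given; 20 required. Satisfied.
Quorum: 20% of 1,786 = 357.20, rounded up to 358; 359 present. Satisfied.
Vote: requires a majority of the votes cast (359 − 12 abstaining = 347); a majority of 347 is 174, so 174 needed; 173 in favor. Not satisfied.

Invalid — vote requirement not satisfied.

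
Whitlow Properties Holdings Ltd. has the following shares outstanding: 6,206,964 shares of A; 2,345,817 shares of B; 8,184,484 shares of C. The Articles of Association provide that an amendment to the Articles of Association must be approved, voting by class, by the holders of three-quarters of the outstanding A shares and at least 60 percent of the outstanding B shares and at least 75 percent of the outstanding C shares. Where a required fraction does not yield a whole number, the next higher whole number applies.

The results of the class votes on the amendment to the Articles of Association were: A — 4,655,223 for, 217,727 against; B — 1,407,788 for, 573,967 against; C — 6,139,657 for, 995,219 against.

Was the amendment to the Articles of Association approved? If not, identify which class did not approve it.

Approved — every class gave the required vote.

A: 3/4 of 6206964 = 4655223; 4,655,223 required, 4,655,223 in favor — approved.
B: 3/5 of 2345817 = 1407490.20, rounded up to 1407491; 1,407,491 required, 1,407,788 in favor — approved.
C: 3/4 of 8184484 = 6138363; 6,138,363 required, 6,139,657 in favor — approved.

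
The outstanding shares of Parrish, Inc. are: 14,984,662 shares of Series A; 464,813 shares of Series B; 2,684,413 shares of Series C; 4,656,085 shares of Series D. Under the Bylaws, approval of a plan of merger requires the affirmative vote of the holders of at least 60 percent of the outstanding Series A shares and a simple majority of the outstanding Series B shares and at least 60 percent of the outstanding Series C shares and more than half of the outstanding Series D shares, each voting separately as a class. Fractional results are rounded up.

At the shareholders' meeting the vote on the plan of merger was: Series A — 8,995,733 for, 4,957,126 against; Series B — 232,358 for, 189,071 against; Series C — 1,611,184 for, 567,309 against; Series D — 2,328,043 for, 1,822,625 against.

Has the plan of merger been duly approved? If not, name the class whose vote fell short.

Series A: 3/5 of 14984662 = 8990797.20, rounded up to 8990798; 8,990,798 required, 8,995,733 in favor — approved.
Series B: a majority of 464813 is 232407; 232,407 required, 232,358 in favor — not approved.
Series C: 3/5 of 2684413 = 1610647.80, rounded up to 1610648; 1,610,648 required, 1,611,184 in favor — approved.
Series D: a majority of 4656085 is 2328043; 2,328,043 required, 2,328,043 in favor — approved.

Not approved — the Series B shares did not give the required vote.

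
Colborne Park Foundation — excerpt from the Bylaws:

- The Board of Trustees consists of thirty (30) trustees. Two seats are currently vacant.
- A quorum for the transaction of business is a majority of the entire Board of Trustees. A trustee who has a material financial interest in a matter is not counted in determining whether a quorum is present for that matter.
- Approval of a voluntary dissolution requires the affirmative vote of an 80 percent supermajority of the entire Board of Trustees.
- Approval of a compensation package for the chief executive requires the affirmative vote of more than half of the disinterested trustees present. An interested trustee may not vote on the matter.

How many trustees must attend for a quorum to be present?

A majority of 30 is 16.

16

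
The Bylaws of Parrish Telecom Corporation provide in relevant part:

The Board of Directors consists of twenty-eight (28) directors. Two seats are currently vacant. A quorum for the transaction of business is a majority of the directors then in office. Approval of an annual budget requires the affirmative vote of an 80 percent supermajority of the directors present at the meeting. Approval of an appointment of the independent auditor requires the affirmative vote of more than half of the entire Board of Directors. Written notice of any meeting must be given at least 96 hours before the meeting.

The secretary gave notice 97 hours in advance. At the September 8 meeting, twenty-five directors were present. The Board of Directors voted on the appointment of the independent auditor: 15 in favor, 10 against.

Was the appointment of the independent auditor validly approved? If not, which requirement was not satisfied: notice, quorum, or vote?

Valid — all requirements satisfied.

Notice: 97 hours given; 96 required (97 ≥ 96). Satisfied.
Quorum: 25 present; quorum is 14. Satisfied.
Vote: the appointment of the independent auditor requires a majority of the entire Board of Directors (28). A majority of 28 is 15, so 15 affirmative votes are needed; 15 voted in favor. Satisfied.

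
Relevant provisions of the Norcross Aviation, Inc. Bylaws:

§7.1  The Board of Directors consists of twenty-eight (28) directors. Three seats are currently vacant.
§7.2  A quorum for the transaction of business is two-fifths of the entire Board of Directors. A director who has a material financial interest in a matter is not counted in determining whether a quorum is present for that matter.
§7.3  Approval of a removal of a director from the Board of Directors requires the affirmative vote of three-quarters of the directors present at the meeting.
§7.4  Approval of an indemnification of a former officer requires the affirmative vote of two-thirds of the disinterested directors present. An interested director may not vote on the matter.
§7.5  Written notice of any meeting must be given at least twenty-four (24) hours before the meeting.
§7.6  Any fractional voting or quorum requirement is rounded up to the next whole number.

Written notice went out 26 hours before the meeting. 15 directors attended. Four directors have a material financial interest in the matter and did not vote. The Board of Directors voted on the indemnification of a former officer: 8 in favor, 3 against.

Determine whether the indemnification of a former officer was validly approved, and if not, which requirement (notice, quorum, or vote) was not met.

Invalid — quorum requirement not satisfied.

Notice: 26 hours given; 24 required (26 ≥ 24). Satisfied.
Quorum: 15 present, but the 4 interested directors do not count, leaving 11. Quorum is 12. Not satisfied.
Vote: the indemnification of a former officer requires two-thirds of the disinterested directors present (15 − 4 = 11). 2/3 of 11 = 7.33, rounded up to 8, so 8 affirmative votes are needed; 8 voted in favor. Satisfied. (Moot — without a quorum no business can be validly transacted.)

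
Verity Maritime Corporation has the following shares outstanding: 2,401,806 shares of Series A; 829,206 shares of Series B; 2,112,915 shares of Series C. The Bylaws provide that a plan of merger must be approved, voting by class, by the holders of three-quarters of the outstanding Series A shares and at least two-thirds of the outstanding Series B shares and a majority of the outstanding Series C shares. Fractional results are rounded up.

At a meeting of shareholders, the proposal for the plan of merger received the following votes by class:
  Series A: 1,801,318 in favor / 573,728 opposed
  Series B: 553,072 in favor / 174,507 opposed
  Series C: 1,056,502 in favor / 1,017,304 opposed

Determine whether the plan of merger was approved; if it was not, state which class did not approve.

Series A: 3/4 of 2401806 = 1801354.50, rounded up to 1801355; 1,801,355 required, 1,801,318 in favor — not approved.
Series B: 2/3 of 829206 = 552804; 552,804 required, 553,072 in favor — approved.
Series C: a majority of 2112915 is 1056458; 1,056,458 required, 1,056,502 in favor — approved.

Not approved — the Series A shares did not give the required vote.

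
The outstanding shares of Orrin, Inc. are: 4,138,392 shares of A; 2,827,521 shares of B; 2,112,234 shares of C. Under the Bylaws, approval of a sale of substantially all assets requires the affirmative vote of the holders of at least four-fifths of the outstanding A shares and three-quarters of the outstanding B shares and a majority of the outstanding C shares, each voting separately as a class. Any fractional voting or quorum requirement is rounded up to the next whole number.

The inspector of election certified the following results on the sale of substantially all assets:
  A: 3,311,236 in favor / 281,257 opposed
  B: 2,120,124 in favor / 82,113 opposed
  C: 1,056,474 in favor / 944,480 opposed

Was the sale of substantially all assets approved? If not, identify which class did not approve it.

A: 4/5 of 4138392 = 3310713.60, rounded up to 3310714; 3,310,714 required, 3,311,236 in favor — approved.
B: 3/4 of 2827521 = 2120640.75, rounded up to 2120641; 2,120,641 required, 2,120,124 in favor — not approved.
C: a majority of 2112234 is 1056118; 1,056,118 required, 1,056,474 in favor — approved.

Not approved — the B shares did not give the required vote.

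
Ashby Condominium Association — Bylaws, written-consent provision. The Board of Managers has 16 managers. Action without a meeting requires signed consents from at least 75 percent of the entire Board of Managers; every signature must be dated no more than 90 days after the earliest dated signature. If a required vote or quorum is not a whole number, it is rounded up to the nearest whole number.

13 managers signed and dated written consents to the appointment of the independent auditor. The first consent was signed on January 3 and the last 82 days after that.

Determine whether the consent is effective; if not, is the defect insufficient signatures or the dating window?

Effective — both the signature and dating-window requirements are satisfied.

Signatures required: at least 75 percent of 16 — 3/4 of 16 = 12, so 12 needed; 13 signed. Sufficient.
Dating window: the latest signature is 82 days after the earliest; the limit is 90 days. Within the window.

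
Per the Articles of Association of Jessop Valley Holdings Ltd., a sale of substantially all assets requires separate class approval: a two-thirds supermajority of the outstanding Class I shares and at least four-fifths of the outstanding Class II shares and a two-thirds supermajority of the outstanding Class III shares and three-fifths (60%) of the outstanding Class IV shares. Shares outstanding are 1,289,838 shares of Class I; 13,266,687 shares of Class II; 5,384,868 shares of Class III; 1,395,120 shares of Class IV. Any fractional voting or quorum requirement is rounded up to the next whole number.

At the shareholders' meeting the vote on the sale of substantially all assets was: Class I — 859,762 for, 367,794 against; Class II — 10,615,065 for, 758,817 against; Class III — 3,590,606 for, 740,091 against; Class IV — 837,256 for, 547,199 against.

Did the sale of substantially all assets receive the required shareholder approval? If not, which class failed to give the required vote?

Class I: 2/3 of 1289838 = 859892; 859,892 required, 859,762 in favor — not approved.
Class II: 4/5 of 13266687 = 10613349.60, rounded up to 10613350; 10,613,350 required, 10,615,065 in favor — approved.
Class III: 2/3 of 5384868 = 3589912; 3,589,912 required, 3,590,606 in favor — approved.
Class IV: 3/5 of 1395120 = 837072; 837,072 required, 837,256 in favor — approved.

Not approved — the Class I shares did not give the required vote.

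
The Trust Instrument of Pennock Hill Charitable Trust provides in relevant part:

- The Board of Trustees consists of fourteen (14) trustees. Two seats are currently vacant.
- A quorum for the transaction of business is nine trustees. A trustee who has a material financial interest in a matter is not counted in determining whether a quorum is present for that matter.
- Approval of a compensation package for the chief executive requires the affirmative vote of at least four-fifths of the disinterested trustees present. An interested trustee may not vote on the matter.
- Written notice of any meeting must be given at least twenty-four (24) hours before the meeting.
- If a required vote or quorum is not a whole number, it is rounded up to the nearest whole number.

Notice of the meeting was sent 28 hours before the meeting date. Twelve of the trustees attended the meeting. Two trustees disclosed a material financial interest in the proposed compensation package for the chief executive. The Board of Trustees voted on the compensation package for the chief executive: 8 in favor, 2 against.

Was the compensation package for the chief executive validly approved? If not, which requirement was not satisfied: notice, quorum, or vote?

Notice: 28 hours given; 24 required (28 ≥ 24). Satisfied.
Quorum: 12 present, but the 2 interested trustees do not count, leaving 10. Quorum is 9. Satisfied.
Vote: the compensation package for the chief executive requires four-fifths of the disinterested trustees present (12 − 2 = 10). 4/5 of 10 = 8, so 8 affirmative votes are needed; 8 voted in favor. Satisfied.

Valid — all requirements satisfied.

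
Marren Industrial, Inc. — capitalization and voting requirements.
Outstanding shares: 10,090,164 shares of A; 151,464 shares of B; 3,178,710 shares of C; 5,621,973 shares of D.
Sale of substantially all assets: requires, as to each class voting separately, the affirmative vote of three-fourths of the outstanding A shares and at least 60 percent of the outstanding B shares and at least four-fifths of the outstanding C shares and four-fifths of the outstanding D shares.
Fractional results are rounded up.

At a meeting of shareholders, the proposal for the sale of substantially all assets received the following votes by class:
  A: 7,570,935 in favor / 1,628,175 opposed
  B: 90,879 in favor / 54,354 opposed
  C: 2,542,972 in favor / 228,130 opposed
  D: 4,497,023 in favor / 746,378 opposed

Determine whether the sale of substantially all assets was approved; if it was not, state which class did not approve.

Not approved — the D shares did not give the required vote.

A: 3/4 of 10090164 = 7567623; 7,567,623 required, 7,570,935 in favor — approved.
B: 3/5 of 151464 = 90878.40, rounded up to 90879; 90,879 required, 90,879 in favor — approved.
C: 4/5 of 3178710 = 2542968; 2,542,968 required, 2,542,972 in favor — approved.
D: 4/5 of 5621973 = 4497578.40, rounded up to 4497579; 4,497,579 required, 4,497,023 in favor — not approved.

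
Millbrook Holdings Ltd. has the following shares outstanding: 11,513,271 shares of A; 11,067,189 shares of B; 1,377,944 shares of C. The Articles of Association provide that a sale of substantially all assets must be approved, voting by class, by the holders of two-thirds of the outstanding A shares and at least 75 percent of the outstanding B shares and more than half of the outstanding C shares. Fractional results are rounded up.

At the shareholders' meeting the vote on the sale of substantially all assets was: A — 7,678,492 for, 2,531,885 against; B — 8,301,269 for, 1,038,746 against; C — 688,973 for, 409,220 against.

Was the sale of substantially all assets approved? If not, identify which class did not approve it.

A: 2/3 of 11513271 = 7675514; 7,675,514 required, 7,678,492 in favor — approved.
B: 3/4 of 11067189 = 8300391.75, rounded up to 8300392; 8,300,392 required, 8,301,269 in favor — approved.
C: a majority of 1377944 is 688973; 688,973 required, 688,973 in favor — approved.

Approved — every class gave the required vote.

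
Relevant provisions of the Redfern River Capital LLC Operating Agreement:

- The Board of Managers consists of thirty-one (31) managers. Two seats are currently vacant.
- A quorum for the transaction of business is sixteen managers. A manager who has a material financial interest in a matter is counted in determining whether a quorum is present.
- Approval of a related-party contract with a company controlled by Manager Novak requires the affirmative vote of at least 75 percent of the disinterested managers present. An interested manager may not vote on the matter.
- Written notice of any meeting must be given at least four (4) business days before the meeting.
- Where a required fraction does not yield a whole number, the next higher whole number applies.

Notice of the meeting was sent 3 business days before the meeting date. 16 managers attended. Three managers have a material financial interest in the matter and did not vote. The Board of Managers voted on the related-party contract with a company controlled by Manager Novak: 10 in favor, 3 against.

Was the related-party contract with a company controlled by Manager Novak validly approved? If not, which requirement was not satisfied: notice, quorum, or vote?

Invalid — notice requirement not satisfied.

Notice: 3 business days given; 4 required (3 < 4). Not satisfied.
Quorum: 16 present (interested managers count toward quorum); quorum is 16. Satisfied.
Vote: the related-party contract with a company controlled by Manager Novak requires three-fourths of the disinterested managers present (16 − 3 = 13). 3/4 of 13 = 9.75, rounded up to 10, so 10 affirmative votes are needed; 10 voted in favor. Satisfied.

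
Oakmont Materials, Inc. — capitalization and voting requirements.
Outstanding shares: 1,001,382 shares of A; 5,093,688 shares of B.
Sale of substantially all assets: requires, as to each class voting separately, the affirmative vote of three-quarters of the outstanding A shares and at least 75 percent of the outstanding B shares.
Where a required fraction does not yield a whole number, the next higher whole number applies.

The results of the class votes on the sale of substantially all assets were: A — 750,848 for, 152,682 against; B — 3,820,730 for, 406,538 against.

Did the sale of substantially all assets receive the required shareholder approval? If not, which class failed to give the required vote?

A: 3/4 of 1001382 = 751036.50, rounded up to 751037; 751,037 required, 750,848 in favor — not approved.
B: 3/4 of 5093688 = 3820266; 3,820,266 required, 3,820,730 in favor — approved.

Not approved — the A shares did not give the required vote.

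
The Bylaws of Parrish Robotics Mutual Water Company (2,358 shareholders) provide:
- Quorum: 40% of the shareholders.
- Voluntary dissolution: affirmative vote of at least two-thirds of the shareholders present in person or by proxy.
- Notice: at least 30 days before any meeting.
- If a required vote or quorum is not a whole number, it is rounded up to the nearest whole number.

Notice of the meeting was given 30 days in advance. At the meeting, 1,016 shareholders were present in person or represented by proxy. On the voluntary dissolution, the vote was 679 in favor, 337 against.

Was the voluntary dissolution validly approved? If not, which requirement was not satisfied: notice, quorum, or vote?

Valid — all requirements satisfied.

Notice: 30 days given; 30 required. Satisfied.
Quorum: 40% of 2,358 = 943.20, rounded up to 944; 1,016 present. Satisfied.
Vote: requires two-thirds of those present (1,016); 2/3 of 1016 = 677.33, rounded up to 678, so 678 needed; 679 in favor. Satisfied.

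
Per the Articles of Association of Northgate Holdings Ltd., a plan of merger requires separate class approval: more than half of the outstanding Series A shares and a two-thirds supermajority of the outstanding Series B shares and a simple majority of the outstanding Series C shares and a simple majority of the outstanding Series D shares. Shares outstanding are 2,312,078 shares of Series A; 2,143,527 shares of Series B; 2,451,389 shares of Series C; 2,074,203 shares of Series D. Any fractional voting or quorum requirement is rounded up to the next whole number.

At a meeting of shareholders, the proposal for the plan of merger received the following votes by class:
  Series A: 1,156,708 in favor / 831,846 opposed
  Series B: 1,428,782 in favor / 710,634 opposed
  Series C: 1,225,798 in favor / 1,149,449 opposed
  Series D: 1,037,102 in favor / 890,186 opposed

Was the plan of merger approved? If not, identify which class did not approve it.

Not approved — the Series B shares did not give the required vote.

Series A: a majority of 2312078 is 1156040; 1,156,040 required, 1,156,708 in favor — approved.
Series B: 2/3 of 2143527 = 1429018; 1,429,018 required, 1,428,782 in favor — not approved.
Series C: a majority of 2451389 is 1225695; 1,225,695 required, 1,225,798 in favor — approved.
Series D: a majority of 2074203 is 1037102; 1,037,102 required, 1,037,102 in favor — approved.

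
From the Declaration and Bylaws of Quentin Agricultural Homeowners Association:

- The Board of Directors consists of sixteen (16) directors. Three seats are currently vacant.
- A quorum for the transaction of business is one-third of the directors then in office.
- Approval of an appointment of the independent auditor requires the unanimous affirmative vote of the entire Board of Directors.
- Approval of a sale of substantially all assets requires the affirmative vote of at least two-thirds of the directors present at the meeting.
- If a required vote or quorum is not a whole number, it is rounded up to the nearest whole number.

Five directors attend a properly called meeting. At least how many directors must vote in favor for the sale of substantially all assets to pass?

4

The sale of substantially all assets requires two-thirds of the directors present (5).
2/3 of 5 = 3.33, rounded up to 4.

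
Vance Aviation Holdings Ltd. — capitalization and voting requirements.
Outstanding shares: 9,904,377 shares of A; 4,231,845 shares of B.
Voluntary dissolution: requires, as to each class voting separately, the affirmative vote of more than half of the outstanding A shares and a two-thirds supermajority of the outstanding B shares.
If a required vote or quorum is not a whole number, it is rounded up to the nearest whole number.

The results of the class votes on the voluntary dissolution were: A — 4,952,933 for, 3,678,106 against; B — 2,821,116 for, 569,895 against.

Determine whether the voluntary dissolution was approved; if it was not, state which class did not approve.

Not approved — the B shares did not give the required vote.

A: a majority of 9904377 is 4952189; 4,952,189 required, 4,952,933 in favor — approved.
B: 2/3 of 4231845 = 2821230; 2,821,230 required, 2,821,116 in favor — not approved.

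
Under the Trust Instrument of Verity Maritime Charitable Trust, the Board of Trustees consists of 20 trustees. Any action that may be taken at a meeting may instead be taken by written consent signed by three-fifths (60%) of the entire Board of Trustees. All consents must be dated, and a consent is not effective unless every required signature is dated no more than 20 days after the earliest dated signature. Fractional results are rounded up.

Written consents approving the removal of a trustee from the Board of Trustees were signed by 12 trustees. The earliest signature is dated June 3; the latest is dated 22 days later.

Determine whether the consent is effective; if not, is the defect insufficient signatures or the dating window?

Not effective — dating-window requirement not satisfied.

Signatures required: three-fifths (60%) of 20 — 3/5 of 20 = 12, so 12 needed; 12 signed. Sufficient.
Dating window: the latest signature is 22 days after the earliest; the limit is 20 days. Outside the window.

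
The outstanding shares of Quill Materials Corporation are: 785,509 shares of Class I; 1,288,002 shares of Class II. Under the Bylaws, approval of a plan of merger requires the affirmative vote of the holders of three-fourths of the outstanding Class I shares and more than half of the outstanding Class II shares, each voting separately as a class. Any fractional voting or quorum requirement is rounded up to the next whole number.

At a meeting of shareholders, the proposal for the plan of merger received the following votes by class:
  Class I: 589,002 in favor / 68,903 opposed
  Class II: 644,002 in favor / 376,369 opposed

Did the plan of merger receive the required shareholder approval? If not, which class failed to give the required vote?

Not approved — the Class I shares did not give the required vote.

Class I: 3/4 of 785509 = 589131.75, rounded up to 589132; 589,132 required, 589,002 in favor — not approved.
Class II: a majority of 1288002 is 644002; 644,002 required, 644,002 in favor — approved.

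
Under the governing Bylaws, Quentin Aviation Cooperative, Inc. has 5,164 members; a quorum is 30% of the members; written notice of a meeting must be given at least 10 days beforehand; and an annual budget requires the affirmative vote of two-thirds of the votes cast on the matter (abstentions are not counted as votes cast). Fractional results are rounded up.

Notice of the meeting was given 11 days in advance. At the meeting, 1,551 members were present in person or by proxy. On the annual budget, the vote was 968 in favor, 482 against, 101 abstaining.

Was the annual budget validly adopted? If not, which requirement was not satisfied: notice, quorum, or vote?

Valid — all requirements satisfied.

Notice: 11 days given; 10 required. Satisfied.
Quorum: 30% of 5,164 = 1,549.20, rounded up to 1,550; 1,551 present. Satisfied.
Vote: requires two-thirds of the votes cast (1,551 − 101 abstaining = 1,450); 2/3 of 1450 = 966.67, rounded up to 967, so 967 needed; 968 in favor. Satisfied.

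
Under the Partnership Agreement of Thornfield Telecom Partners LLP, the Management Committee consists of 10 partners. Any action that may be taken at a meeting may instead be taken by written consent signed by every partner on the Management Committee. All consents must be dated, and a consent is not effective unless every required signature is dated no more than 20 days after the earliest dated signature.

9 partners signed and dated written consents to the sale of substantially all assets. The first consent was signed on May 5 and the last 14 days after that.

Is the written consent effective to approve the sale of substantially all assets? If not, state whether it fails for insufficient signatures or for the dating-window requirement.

Not effective — insufficient signatures.

Signatures required: all of 10 — unanimous means all 10, so 10 needed; 9 signed. Insufficient.
Dating window: the latest signature is 14 days after the earliest; the limit is 20 days. Within the window.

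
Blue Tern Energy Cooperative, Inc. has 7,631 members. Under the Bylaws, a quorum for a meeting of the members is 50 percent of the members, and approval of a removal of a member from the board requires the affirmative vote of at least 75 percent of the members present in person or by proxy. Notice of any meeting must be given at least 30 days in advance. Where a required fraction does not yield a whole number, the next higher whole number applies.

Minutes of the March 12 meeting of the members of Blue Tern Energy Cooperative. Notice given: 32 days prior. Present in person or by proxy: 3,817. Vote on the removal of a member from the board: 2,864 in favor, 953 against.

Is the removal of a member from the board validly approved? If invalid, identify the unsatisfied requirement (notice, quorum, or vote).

Notice: 32 days given; 30 required. Satisfied.
Quorum: 50% of 7,631 = 3,815.50, rounded up to 3,816; 3,817 present. Satisfied.
Vote: requires three-fourths of those present (3,817); 3/4 of 3817 = 2862.75, rounded up to 2863, so 2,863 needed; 2,864 in favor. Satisfied.

Valid — all requirements satisfied.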